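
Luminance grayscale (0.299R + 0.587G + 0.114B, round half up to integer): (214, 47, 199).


Gray = 0.299×R + 0.587×G + 0.114×B
Gray = 0.299×214 + 0.587×47 + 0.114×199
Gray = 63.986 + 27.589 + 22.686
Gray = 114.261 → round half up → 114
Gray = 114


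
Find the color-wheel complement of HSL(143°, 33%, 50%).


Complement = opposite side of color wheel = hue + 180°
H' = (143 + 180) mod 360 = 323°
S and L unchanged.
= HSL(323°, 33%, 50%)


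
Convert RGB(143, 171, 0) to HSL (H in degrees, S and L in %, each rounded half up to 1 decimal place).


Normalize: R'=143/255≈0.5608, G'=171/255≈0.6706, B'=0/255≈0.0000
Max=171/255, Min=0/255, Δ=Max-Min=171/255
L = (Max+Min)/2 = (171+0)/510 = 171/510 = 0.33529… → L = 33.5%
L ≤ 0.5 → S = Δ/(Max+Min) = 171/(171+0) = 171/171 = 1 → S = 100.0%
(the 1/255 factors cancel in S and H, so raw channel differences can be used)
Max is G' → H = 60 × ((B-R)/Δ + 2) = 60 × ((0-143)/171 + 2)
  -143/171 + 2 = -0.8362… + 2 = 1.1637…
  H = 60 × 1.1637… = 69.824…° → H = 69.8°
= HSL(69.8°, 100.0%, 33.5%)


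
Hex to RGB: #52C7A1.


52 → 82 (R)
C7 → 199 (G)
A1 → 161 (B)
= RGB(82, 199, 161)


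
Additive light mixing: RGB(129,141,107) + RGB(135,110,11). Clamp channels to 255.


Additive: each channel = min(255, C₁+C₂)
R: 129+135 = 264 → 255
G: 141+110 = 251 → 251
B: 107+11 = 118 → 118
= RGB(255, 251, 118)


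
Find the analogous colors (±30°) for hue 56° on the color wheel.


Base hue: 56°
Left analog: (56 - 30) mod 360 = 26°
Right analog: (56 + 30) mod 360 = 86°
Analogous hues = 26° and 86°


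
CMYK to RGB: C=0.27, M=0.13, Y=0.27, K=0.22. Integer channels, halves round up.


R = 255 × (1-C) × (1-K) = 255 × 0.73 × 0.78 = 145.197 → 145
G = 255 × (1-M) × (1-K) = 255 × 0.87 × 0.78 = 173.043 → 173
B = 255 × (1-Y) × (1-K) = 255 × 0.73 × 0.78 = 145.197 → 145
= RGB(145, 173, 145)


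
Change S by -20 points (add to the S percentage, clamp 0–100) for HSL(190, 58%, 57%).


Original S = 58%
Adjustment = -20 percentage points
New S = 58 + (-20) = 38
Clamp to [0, 100] → 38
= HSL(190°, 38%, 57%)


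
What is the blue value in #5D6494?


Color: #5D6494
R = 5D = 93
G = 64 = 100
B = 94 = 148
Blue = 148


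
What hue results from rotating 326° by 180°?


New hue = (H + rotation) mod 360
New hue = (326 + 180) mod 360
= 506 mod 360
= 146°


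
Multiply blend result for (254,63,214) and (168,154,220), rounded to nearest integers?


Multiply: C = A×B/255, rounded to nearest integer
R: 254×168/255 = 42672/255 ≈ 167.341 → 167
G: 63×154/255 = 9702/255 ≈ 38.047 → 38
B: 214×220/255 = 47080/255 ≈ 184.627 → 185
= RGB(167, 38, 185)


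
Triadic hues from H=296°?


Triadic: equally spaced at 120° intervals
H1 = 296°
H2 = (296 + 120) mod 360 = 56°
H3 = (296 + 240) mod 360 = 176°
Triadic = 296°, 56°, 176°


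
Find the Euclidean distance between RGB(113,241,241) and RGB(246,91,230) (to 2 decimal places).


d = √[(R₁-R₂)² + (G₁-G₂)² + (B₁-B₂)²]
d = √[(113-246)² + (241-91)² + (241-230)²]
d = √[17689 + 22500 + 121]
d = √40310
d ≈ 200.77


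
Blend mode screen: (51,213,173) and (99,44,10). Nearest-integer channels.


Screen: C = 255 - (255-A)×(255-B)/255, rounded to nearest integer
R: 255 - (255-51)×(255-99)/255 = 255 - 31824/255 ≈ 255 - 124.800 = 130.200 → 130
G: 255 - (255-213)×(255-44)/255 = 255 - 8862/255 ≈ 255 - 34.753 = 220.247 → 220
B: 255 - (255-173)×(255-10)/255 = 255 - 20090/255 ≈ 255 - 78.784 = 176.216 → 176
= RGB(130, 220, 176)


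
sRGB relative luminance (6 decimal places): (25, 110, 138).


Linearize each channel (sRGB transfer function): c = v/255; c_lin = c/12.92 if c ≤ 0.04045, else ((c+0.055)/1.055)^2.4
  R: 25/255 ≈ 0.098039 > 0.04045 → ((0.098039+0.055)/1.055)^2.4 ≈ 0.009721
  G: 110/255 ≈ 0.431373 > 0.04045 → ((0.431373+0.055)/1.055)^2.4 ≈ 0.155926
  B: 138/255 ≈ 0.541176 > 0.04045 → ((0.541176+0.055)/1.055)^2.4 ≈ 0.254152
R_lin = 0.009721, G_lin = 0.155926, B_lin = 0.254152
L = 0.2126×R + 0.7152×G + 0.0722×B
L = 0.2126×0.009721 + 0.7152×0.155926 + 0.0722×0.254152
L ≈ 0.131935


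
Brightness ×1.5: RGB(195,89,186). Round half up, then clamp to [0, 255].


Multiply each channel by 1.5, round half up, clamp to [0, 255]
R: 195×1.5 = 292.5 → round → 293 → clamp → 255
G: 89×1.5 = 133.5 → round → 134
B: 186×1.5 = 279 → clamp → 255
= RGB(255, 134, 255)


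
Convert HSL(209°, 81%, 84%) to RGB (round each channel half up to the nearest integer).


H=209°, S=0.81, L=0.84
C = (1-|2L-1|)×S = (1-|0.68|)×0.81 = 0.2592
H' = H/60 = 209/60 ≈ 3.4833; X = C×(1-|H' mod 2 - 1|) = 0.13392
m = L - C/2 = 0.84 - 0.1296 = 0.7104
Sector ⌊H'⌋ = 3 → (R',G',B') = (0.0, 0.13392, 0.2592)
RGB = ((R'+m)×255, (G'+m)×255, (B'+m)×255) = (181.152, 215.3016, 247.248)
Round half up → RGB(181, 215, 247)


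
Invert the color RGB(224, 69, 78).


Invert: (255-R, 255-G, 255-B)
R: 255-224 = 31
G: 255-69 = 186
B: 255-78 = 177
= RGB(31, 186, 177)


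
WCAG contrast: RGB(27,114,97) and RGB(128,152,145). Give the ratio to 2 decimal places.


Linearize each sRGB channel c=v/255: c/12.92 if c ≤ 0.04045 else ((c+0.055)/1.055)^2.4
L = 0.2126×R_lin + 0.7152×G_lin + 0.0722×B_lin
Color 1 (27,114,97):
  R=27: 27/255≈0.1059 > 0.04045 → ((0.1059+0.055)/1.055)^2.4 ≈ 0.01096
  G=114: 114/255≈0.4471 > 0.04045 → ((0.4471+0.055)/1.055)^2.4 ≈ 0.16827
  B=97: 97/255≈0.3804 > 0.04045 → ((0.3804+0.055)/1.055)^2.4 ≈ 0.11954
  L1 = 0.2126×0.01096 + 0.7152×0.16827 + 0.0722×0.11954 ≈ 0.13131
Color 2 (128,152,145):
  R=128: 128/255≈0.5020 > 0.04045 → ((0.5020+0.055)/1.055)^2.4 ≈ 0.21586
  G=152: 152/255≈0.5961 > 0.04045 → ((0.5961+0.055)/1.055)^2.4 ≈ 0.31399
  B=145: 145/255≈0.5686 > 0.04045 → ((0.5686+0.055)/1.055)^2.4 ≈ 0.28315
  L2 = 0.2126×0.21586 + 0.7152×0.31399 + 0.0722×0.28315 ≈ 0.29090
Lighter = 0.29090, Darker = 0.13131
Ratio = (L_lighter + 0.05) / (L_darker + 0.05)
Ratio = (0.29090 + 0.05) / (0.13131 + 0.05) = 0.34090 / 0.18131 ≈ 1.8802
Ratio ≈ 1.88:1


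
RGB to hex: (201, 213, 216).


R = 201 → C9 (hex)
G = 213 → D5 (hex)
B = 216 → D8 (hex)
Hex = #C9D5D8


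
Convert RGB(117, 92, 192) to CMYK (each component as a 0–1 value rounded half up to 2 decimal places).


R'=117/255≈0.4588, G'=92/255≈0.3608, B'=192/255≈0.7529
K = 1 - max(R',G',B') = 1 - 192/255 = 63/255 = 0.24705… → 0.25
(1-R'-K)/(1-K) simplifies to (max-R)/max with max = 192:
C = (192-117)/192 = 75/192 = 0.39062… → 0.39
M = (192-92)/192 = 100/192 = 0.52083… → 0.52
Y = (192-192)/192 = 0/192 = 0 → 0.00
= CMYK(0.39, 0.52, 0.00, 0.25)


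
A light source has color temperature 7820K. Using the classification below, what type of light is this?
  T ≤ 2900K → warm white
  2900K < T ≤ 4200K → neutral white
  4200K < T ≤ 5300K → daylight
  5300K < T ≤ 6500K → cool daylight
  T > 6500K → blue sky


Temperature: 7820K
7820K > 6500K → blue sky
Classification: blue sky


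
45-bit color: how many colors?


Colors = 2^bits = 2^45
= 35,184,372,088,832 colors


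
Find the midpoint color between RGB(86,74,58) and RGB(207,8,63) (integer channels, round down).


Midpoint: each channel = ⌊(C₁+C₂)/2⌋
R: ⌊(86+207)/2⌋ = 146
G: ⌊(74+8)/2⌋ = 41
B: ⌊(58+63)/2⌋ = 60
= RGB(146, 41, 60)


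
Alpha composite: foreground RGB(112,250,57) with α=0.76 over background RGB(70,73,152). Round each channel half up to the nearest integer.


C = α×F + (1-α)×B, with 1-α = 0.24
R: 0.76×112 + 0.24×70 = 85.12 + 16.80 = 101.92 → 102
G: 0.76×250 + 0.24×73 = 190.00 + 17.52 = 207.52 → 208
B: 0.76×57 + 0.24×152 = 43.32 + 36.48 = 79.80 → 80
= RGB(102, 208, 80)


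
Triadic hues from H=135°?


Triadic: equally spaced at 120° intervals
H1 = 135°
H2 = (135 + 120) mod 360 = 255°
H3 = (135 + 240) mod 360 = 15°
Triadic = 135°, 255°, 15°


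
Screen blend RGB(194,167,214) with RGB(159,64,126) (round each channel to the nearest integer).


Screen: C = 255 - (255-A)×(255-B)/255, rounded to nearest integer
R: 255 - (255-194)×(255-159)/255 = 255 - 5856/255 ≈ 255 - 22.965 = 232.035 → 232
G: 255 - (255-167)×(255-64)/255 = 255 - 16808/255 ≈ 255 - 65.914 = 189.086 → 189
B: 255 - (255-214)×(255-126)/255 = 255 - 5289/255 ≈ 255 - 20.741 = 234.259 → 234
= RGB(232, 189, 234)


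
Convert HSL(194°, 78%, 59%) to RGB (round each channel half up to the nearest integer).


H=194°, S=0.78, L=0.59
C = (1-|2L-1|)×S = (1-|0.18|)×0.78 = 0.6396
H' = H/60 = 194/60 ≈ 3.2333; X = C×(1-|H' mod 2 - 1|) = 0.49036
m = L - C/2 = 0.59 - 0.3198 = 0.2702
Sector ⌊H'⌋ = 3 → (R',G',B') = (0.0, 0.49036, 0.6396)
RGB = ((R'+m)×255, (G'+m)×255, (B'+m)×255) = (68.901, 193.9428, 231.999)
Round half up → RGB(69, 194, 232)


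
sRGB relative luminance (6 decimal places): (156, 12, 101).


Linearize each channel (sRGB transfer function): c = v/255; c_lin = c/12.92 if c ≤ 0.04045, else ((c+0.055)/1.055)^2.4
  R: 156/255 ≈ 0.611765 > 0.04045 → ((0.611765+0.055)/1.055)^2.4 ≈ 0.332452
  G: 12/255 ≈ 0.047059 > 0.04045 → ((0.047059+0.055)/1.055)^2.4 ≈ 0.003677
  B: 101/255 ≈ 0.396078 > 0.04045 → ((0.396078+0.055)/1.055)^2.4 ≈ 0.130136
R_lin = 0.332452, G_lin = 0.003677, B_lin = 0.130136
L = 0.2126×R + 0.7152×G + 0.0722×B
L = 0.2126×0.332452 + 0.7152×0.003677 + 0.0722×0.130136
L ≈ 0.082704


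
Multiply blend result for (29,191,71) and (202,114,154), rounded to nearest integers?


Multiply: C = A×B/255, rounded to nearest integer
R: 29×202/255 = 5858/255 ≈ 22.973 → 23
G: 191×114/255 = 21774/255 ≈ 85.388 → 85
B: 71×154/255 = 10934/255 ≈ 42.878 → 43
= RGB(23, 85, 43)


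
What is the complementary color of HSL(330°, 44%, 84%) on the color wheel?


Complement = opposite side of color wheel = hue + 180°
H' = (330 + 180) mod 360 = 150°
S and L unchanged.
= HSL(150°, 44%, 84%)


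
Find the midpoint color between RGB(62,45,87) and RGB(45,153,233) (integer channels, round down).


Midpoint: each channel = ⌊(C₁+C₂)/2⌋
R: ⌊(62+45)/2⌋ = 53
G: ⌊(45+153)/2⌋ = 99
B: ⌊(87+233)/2⌋ = 160
= RGB(53, 99, 160)


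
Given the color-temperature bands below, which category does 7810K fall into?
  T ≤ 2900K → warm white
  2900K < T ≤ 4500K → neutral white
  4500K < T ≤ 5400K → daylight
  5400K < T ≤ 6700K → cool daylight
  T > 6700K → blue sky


Temperature: 7810K
7810K > 6700K → blue sky
Classification: blue sky


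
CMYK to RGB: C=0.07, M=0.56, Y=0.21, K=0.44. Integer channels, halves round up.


R = 255 × (1-C) × (1-K) = 255 × 0.93 × 0.56 = 132.804 → 133
G = 255 × (1-M) × (1-K) = 255 × 0.44 × 0.56 = 62.832 → 63
B = 255 × (1-Y) × (1-K) = 255 × 0.79 × 0.56 = 112.812 → 113
= RGB(133, 63, 113)


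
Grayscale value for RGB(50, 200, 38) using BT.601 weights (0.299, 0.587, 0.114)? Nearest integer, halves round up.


Gray = 0.299×R + 0.587×G + 0.114×B
Gray = 0.299×50 + 0.587×200 + 0.114×38
Gray = 14.950 + 117.400 + 4.332
Gray = 136.682 → round half up → 137
Gray = 137


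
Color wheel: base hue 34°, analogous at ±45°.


Base hue: 34°
Left analog: (34 - 45) mod 360 = 349°
Right analog: (34 + 45) mod 360 = 79°
Analogous hues = 349° and 79°


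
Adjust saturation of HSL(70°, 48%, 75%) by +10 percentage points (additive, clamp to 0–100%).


Original S = 48%
Adjustment = +10 percentage points
New S = 48 + (10) = 58
Clamp to [0, 100] → 58
= HSL(70°, 58%, 75%)


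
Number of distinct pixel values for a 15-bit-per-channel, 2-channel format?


Total bits = 15 bits/channel × 2 channels = 30 bits
Distinct pixel values = 2^30
= 1,073,741,824 pixel values


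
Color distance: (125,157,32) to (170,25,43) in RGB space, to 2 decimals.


d = √[(R₁-R₂)² + (G₁-G₂)² + (B₁-B₂)²]
d = √[(125-170)² + (157-25)² + (32-43)²]
d = √[2025 + 17424 + 121]
d = √19570
d ≈ 139.89


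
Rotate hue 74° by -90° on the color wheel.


New hue = (H + rotation) mod 360
New hue = (74 -90) mod 360
= -16 mod 360
= 344°


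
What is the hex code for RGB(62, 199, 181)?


R = 62 → 3E (hex)
G = 199 → C7 (hex)
B = 181 → B5 (hex)
Hex = #3EC7B5


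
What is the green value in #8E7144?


Color: #8E7144
R = 8E = 142
G = 71 = 113
B = 44 = 68
Green = 113


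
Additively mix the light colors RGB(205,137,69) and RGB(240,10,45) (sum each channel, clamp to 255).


Additive: each channel = min(255, C₁+C₂)
R: 205+240 = 445 → 255
G: 137+10 = 147 → 147
B: 69+45 = 114 → 114
= RGB(255, 147, 114)


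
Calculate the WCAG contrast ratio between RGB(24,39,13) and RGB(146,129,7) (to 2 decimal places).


Linearize each sRGB channel c=v/255: c/12.92 if c ≤ 0.04045 else ((c+0.055)/1.055)^2.4
L = 0.2126×R_lin + 0.7152×G_lin + 0.0722×B_lin
Color 1 (24,39,13):
  R=24: 24/255≈0.0941 > 0.04045 → ((0.0941+0.055)/1.055)^2.4 ≈ 0.00913
  G=39: 39/255≈0.1529 > 0.04045 → ((0.1529+0.055)/1.055)^2.4 ≈ 0.02029
  B=13: 13/255≈0.0510 > 0.04045 → ((0.0510+0.055)/1.055)^2.4 ≈ 0.00402
  L1 = 0.2126×0.00913 + 0.7152×0.02029 + 0.0722×0.00402 ≈ 0.01674
Color 2 (146,129,7):
  R=146: 146/255≈0.5725 > 0.04045 → ((0.5725+0.055)/1.055)^2.4 ≈ 0.28744
  G=129: 129/255≈0.5059 > 0.04045 → ((0.5059+0.055)/1.055)^2.4 ≈ 0.21953
  B=7: 7/255≈0.0275 ≤ 0.04045 → 0.0275/12.92 ≈ 0.00212
  L2 = 0.2126×0.28744 + 0.7152×0.21953 + 0.0722×0.00212 ≈ 0.21827
Lighter = 0.21827, Darker = 0.01674
Ratio = (L_lighter + 0.05) / (L_darker + 0.05)
Ratio = (0.21827 + 0.05) / (0.01674 + 0.05) = 0.26827 / 0.06674 ≈ 4.0194
Ratio ≈ 4.02:1


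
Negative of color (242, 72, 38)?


Invert: (255-R, 255-G, 255-B)
R: 255-242 = 13
G: 255-72 = 183
B: 255-38 = 217
= RGB(13, 183, 217)


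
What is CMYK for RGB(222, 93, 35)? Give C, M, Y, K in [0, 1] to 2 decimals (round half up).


R'=222/255≈0.8706, G'=93/255≈0.3647, B'=35/255≈0.1373
K = 1 - max(R',G',B') = 1 - 222/255 = 33/255 = 0.12941… → 0.13
(1-R'-K)/(1-K) simplifies to (max-R)/max with max = 222:
C = (222-222)/222 = 0/222 = 0 → 0.00
M = (222-93)/222 = 129/222 = 0.58108… → 0.58
Y = (222-35)/222 = 187/222 = 0.84234… → 0.84
= CMYK(0.00, 0.58, 0.84, 0.13)


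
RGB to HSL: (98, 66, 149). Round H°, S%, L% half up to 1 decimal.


Normalize: R'=98/255≈0.3843, G'=66/255≈0.2588, B'=149/255≈0.5843
Max=149/255, Min=66/255, Δ=Max-Min=83/255
L = (Max+Min)/2 = (149+66)/510 = 215/510 = 0.42156… → L = 42.2%
L ≤ 0.5 → S = Δ/(Max+Min) = 83/(149+66) = 83/215 = 0.38604… → S = 38.6%
(the 1/255 factors cancel in S and H, so raw channel differences can be used)
Max is B' → H = 60 × ((R-G)/Δ + 4) = 60 × ((98-66)/83 + 4)
  32/83 + 4 = 0.3855… + 4 = 4.3855…
  H = 60 × 4.3855… = 263.132…° → H = 263.1°
= HSL(263.1°, 38.6%, 42.2%)


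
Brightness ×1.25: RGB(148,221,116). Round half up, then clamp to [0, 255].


Multiply each channel by 1.25, round half up, clamp to [0, 255]
R: 148×1.25 = 185
G: 221×1.25 = 276.25 → round → 276 → clamp → 255
B: 116×1.25 = 145
= RGB(185, 255, 145)


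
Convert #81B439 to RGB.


81 → 129 (R)
B4 → 180 (G)
39 → 57 (B)
= RGB(129, 180, 57)


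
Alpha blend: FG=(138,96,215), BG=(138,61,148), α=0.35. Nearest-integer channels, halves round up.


C = α×F + (1-α)×B, with 1-α = 0.65
R: 0.35×138 + 0.65×138 = 48.30 + 89.70 = 138.00 → 138
G: 0.35×96 + 0.65×61 = 33.60 + 39.65 = 73.25 → 73
B: 0.35×215 + 0.65×148 = 75.25 + 96.20 = 171.45 → 171
= RGB(138, 73, 171)


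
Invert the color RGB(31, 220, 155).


Invert: (255-R, 255-G, 255-B)
R: 255-31 = 224
G: 255-220 = 35
B: 255-155 = 100
= RGB(224, 35, 100)


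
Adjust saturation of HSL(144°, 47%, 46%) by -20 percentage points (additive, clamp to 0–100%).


Original S = 47%
Adjustment = -20 percentage points
New S = 47 + (-20) = 27
Clamp to [0, 100] → 27
= HSL(144°, 27%, 46%)


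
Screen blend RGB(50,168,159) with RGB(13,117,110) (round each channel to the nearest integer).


Screen: C = 255 - (255-A)×(255-B)/255, rounded to nearest integer
R: 255 - (255-50)×(255-13)/255 = 255 - 49610/255 ≈ 255 - 194.549 = 60.451 → 60
G: 255 - (255-168)×(255-117)/255 = 255 - 12006/255 ≈ 255 - 47.082 = 207.918 → 208
B: 255 - (255-159)×(255-110)/255 = 255 - 13920/255 ≈ 255 - 54.588 = 200.412 → 200
= RGB(60, 208, 200)


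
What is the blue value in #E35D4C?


Color: #E35D4C
R = E3 = 227
G = 5D = 93
B = 4C = 76
Blue = 76


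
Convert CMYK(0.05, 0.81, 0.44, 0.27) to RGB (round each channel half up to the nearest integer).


R = 255 × (1-C) × (1-K) = 255 × 0.95 × 0.73 = 176.8425 → 177
G = 255 × (1-M) × (1-K) = 255 × 0.19 × 0.73 = 35.3685 → 35
B = 255 × (1-Y) × (1-K) = 255 × 0.56 × 0.73 = 104.244 → 104
= RGB(177, 35, 104)


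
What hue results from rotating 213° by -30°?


New hue = (H + rotation) mod 360
New hue = (213 -30) mod 360
= 183 mod 360
= 183°


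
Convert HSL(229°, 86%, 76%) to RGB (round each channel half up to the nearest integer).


H=229°, S=0.86, L=0.76
C = (1-|2L-1|)×S = (1-|0.52|)×0.86 = 0.4128
H' = H/60 = 229/60 ≈ 3.8167; X = C×(1-|H' mod 2 - 1|) = 0.07568
m = L - C/2 = 0.76 - 0.2064 = 0.5536
Sector ⌊H'⌋ = 3 → (R',G',B') = (0.0, 0.07568, 0.4128)
RGB = ((R'+m)×255, (G'+m)×255, (B'+m)×255) = (141.168, 160.4664, 246.432)
Round half up → RGB(141, 160, 246)


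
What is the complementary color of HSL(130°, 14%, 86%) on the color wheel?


Complement = opposite side of color wheel = hue + 180°
H' = (130 + 180) mod 360 = 310°
S and L unchanged.
= HSL(310°, 14%, 86%)


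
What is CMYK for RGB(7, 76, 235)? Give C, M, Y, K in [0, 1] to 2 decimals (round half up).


R'=7/255≈0.0275, G'=76/255≈0.2980, B'=235/255≈0.9216
K = 1 - max(R',G',B') = 1 - 235/255 = 20/255 = 0.07843… → 0.08
(1-R'-K)/(1-K) simplifies to (max-R)/max with max = 235:
C = (235-7)/235 = 228/235 = 0.97021… → 0.97
M = (235-76)/235 = 159/235 = 0.67659… → 0.68
Y = (235-235)/235 = 0/235 = 0 → 0.00
= CMYK(0.97, 0.68, 0.00, 0.08)


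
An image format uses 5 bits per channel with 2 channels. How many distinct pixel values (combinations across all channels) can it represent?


Total bits = 5 bits/channel × 2 channels = 10 bits
Distinct pixel values = 2^10
= 1,024 pixel values


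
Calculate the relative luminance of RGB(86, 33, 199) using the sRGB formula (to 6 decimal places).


Linearize each channel (sRGB transfer function): c = v/255; c_lin = c/12.92 if c ≤ 0.04045, else ((c+0.055)/1.055)^2.4
  R: 86/255 ≈ 0.337255 > 0.04045 → ((0.337255+0.055)/1.055)^2.4 ≈ 0.093059
  G: 33/255 ≈ 0.129412 > 0.04045 → ((0.129412+0.055)/1.055)^2.4 ≈ 0.015209
  B: 199/255 ≈ 0.780392 > 0.04045 → ((0.780392+0.055)/1.055)^2.4 ≈ 0.571125
R_lin = 0.093059, G_lin = 0.015209, B_lin = 0.571125
L = 0.2126×R + 0.7152×G + 0.0722×B
L = 0.2126×0.093059 + 0.7152×0.015209 + 0.0722×0.571125
L ≈ 0.071897


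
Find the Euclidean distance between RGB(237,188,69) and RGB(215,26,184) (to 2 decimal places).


d = √[(R₁-R₂)² + (G₁-G₂)² + (B₁-B₂)²]
d = √[(237-215)² + (188-26)² + (69-184)²]
d = √[484 + 26244 + 13225]
d = √39953
d ≈ 199.88


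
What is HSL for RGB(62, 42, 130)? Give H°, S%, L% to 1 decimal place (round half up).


Normalize: R'=62/255≈0.2431, G'=42/255≈0.1647, B'=130/255≈0.5098
Max=130/255, Min=42/255, Δ=Max-Min=88/255
L = (Max+Min)/2 = (130+42)/510 = 172/510 = 0.33725… → L = 33.7%
L ≤ 0.5 → S = Δ/(Max+Min) = 88/(130+42) = 88/172 = 0.51162… → S = 51.2%
(the 1/255 factors cancel in S and H, so raw channel differences can be used)
Max is B' → H = 60 × ((R-G)/Δ + 4) = 60 × ((62-42)/88 + 4)
  20/88 + 4 = 0.2272… + 4 = 4.2272…
  H = 60 × 4.2272… = 253.636…° → H = 253.6°
= HSL(253.6°, 51.2%, 33.7%)


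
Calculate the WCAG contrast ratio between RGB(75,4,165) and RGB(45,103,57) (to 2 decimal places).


Linearize each sRGB channel c=v/255: c/12.92 if c ≤ 0.04045 else ((c+0.055)/1.055)^2.4
L = 0.2126×R_lin + 0.7152×G_lin + 0.0722×B_lin
Color 1 (75,4,165):
  R=75: 75/255≈0.2941 > 0.04045 → ((0.2941+0.055)/1.055)^2.4 ≈ 0.07036
  G=4: 4/255≈0.0157 ≤ 0.04045 → 0.0157/12.92 ≈ 0.00121
  B=165: 165/255≈0.6471 > 0.04045 → ((0.6471+0.055)/1.055)^2.4 ≈ 0.37626
  L1 = 0.2126×0.07036 + 0.7152×0.00121 + 0.0722×0.37626 ≈ 0.04299
Color 2 (45,103,57):
  R=45: 45/255≈0.1765 > 0.04045 → ((0.1765+0.055)/1.055)^2.4 ≈ 0.02624
  G=103: 103/255≈0.4039 > 0.04045 → ((0.4039+0.055)/1.055)^2.4 ≈ 0.13563
  B=57: 57/255≈0.2235 > 0.04045 → ((0.2235+0.055)/1.055)^2.4 ≈ 0.04092
  L2 = 0.2126×0.02624 + 0.7152×0.13563 + 0.0722×0.04092 ≈ 0.10554
Lighter = 0.10554, Darker = 0.04299
Ratio = (L_lighter + 0.05) / (L_darker + 0.05)
Ratio = (0.10554 + 0.05) / (0.04299 + 0.05) = 0.15554 / 0.09299 ≈ 1.6726
Ratio ≈ 1.67:1


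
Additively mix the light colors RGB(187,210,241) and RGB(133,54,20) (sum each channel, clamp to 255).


Additive: each channel = min(255, C₁+C₂)
R: 187+133 = 320 → 255
G: 210+54 = 264 → 255
B: 241+20 = 261 → 255
= RGB(255, 255, 255)


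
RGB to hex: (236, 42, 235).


R = 236 → EC (hex)
G = 42 → 2A (hex)
B = 235 → EB (hex)
Hex = #EC2AEB


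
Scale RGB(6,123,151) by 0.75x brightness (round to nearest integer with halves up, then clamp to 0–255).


Multiply each channel by 0.75, round half up, clamp to [0, 255]
R: 6×0.75 = 4.5 → round → 5
G: 123×0.75 = 92.25 → round → 92
B: 151×0.75 = 113.25 → round → 113
= RGB(5, 92, 113)


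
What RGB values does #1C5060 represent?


1C → 28 (R)
50 → 80 (G)
60 → 96 (B)
= RGB(28, 80, 96)


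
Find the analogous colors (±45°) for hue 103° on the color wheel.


Base hue: 103°
Left analog: (103 - 45) mod 360 = 58°
Right analog: (103 + 45) mod 360 = 148°
Analogous hues = 58° and 148°


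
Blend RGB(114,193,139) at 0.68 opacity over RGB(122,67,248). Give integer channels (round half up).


C = α×F + (1-α)×B, with 1-α = 0.32
R: 0.68×114 + 0.32×122 = 77.52 + 39.04 = 116.56 → 117
G: 0.68×193 + 0.32×67 = 131.24 + 21.44 = 152.68 → 153
B: 0.68×139 + 0.32×248 = 94.52 + 79.36 = 173.88 → 174
= RGB(117, 153, 174)


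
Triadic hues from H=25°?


Triadic: equally spaced at 120° intervals
H1 = 25°
H2 = (25 + 120) mod 360 = 145°
H3 = (25 + 240) mod 360 = 265°
Triadic = 25°, 145°, 265°


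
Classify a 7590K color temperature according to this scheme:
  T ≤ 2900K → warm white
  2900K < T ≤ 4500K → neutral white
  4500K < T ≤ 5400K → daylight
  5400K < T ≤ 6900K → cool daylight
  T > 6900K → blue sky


Temperature: 7590K
7590K > 6900K → blue sky
Classification: blue sky


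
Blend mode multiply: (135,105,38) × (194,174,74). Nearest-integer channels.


Multiply: C = A×B/255, rounded to nearest integer
R: 135×194/255 = 26190/255 ≈ 102.706 → 103
G: 105×174/255 = 18270/255 ≈ 71.647 → 72
B: 38×74/255 = 2812/255 ≈ 11.027 → 11
= RGB(103, 72, 11)


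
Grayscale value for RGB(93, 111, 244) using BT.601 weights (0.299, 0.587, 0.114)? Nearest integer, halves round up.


Gray = 0.299×R + 0.587×G + 0.114×B
Gray = 0.299×93 + 0.587×111 + 0.114×244
Gray = 27.807 + 65.157 + 27.816
Gray = 120.780 → round half up → 121
Gray = 121


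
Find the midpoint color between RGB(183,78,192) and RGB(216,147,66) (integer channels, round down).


Midpoint: each channel = ⌊(C₁+C₂)/2⌋
R: ⌊(183+216)/2⌋ = 199
G: ⌊(78+147)/2⌋ = 112
B: ⌊(192+66)/2⌋ = 129
= RGB(199, 112, 129)


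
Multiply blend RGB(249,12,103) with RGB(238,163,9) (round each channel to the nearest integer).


Multiply: C = A×B/255, rounded to nearest integer
R: 249×238/255 = 59262/255 ≈ 232.400 → 232
G: 12×163/255 = 1956/255 ≈ 7.671 → 8
B: 103×9/255 = 927/255 ≈ 3.635 → 4
= RGB(232, 8, 4)


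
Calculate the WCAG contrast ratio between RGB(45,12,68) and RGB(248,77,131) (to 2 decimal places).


Linearize each sRGB channel c=v/255: c/12.92 if c ≤ 0.04045 else ((c+0.055)/1.055)^2.4
L = 0.2126×R_lin + 0.7152×G_lin + 0.0722×B_lin
Color 1 (45,12,68):
  R=45: 45/255≈0.1765 > 0.04045 → ((0.1765+0.055)/1.055)^2.4 ≈ 0.02624
  G=12: 12/255≈0.0471 > 0.04045 → ((0.0471+0.055)/1.055)^2.4 ≈ 0.00368
  B=68: 68/255≈0.2667 > 0.04045 → ((0.2667+0.055)/1.055)^2.4 ≈ 0.05781
  L1 = 0.2126×0.02624 + 0.7152×0.00368 + 0.0722×0.05781 ≈ 0.01238
Color 2 (248,77,131):
  R=248: 248/255≈0.9725 > 0.04045 → ((0.9725+0.055)/1.055)^2.4 ≈ 0.93869
  G=77: 77/255≈0.3020 > 0.04045 → ((0.3020+0.055)/1.055)^2.4 ≈ 0.07421
  B=131: 131/255≈0.5137 > 0.04045 → ((0.5137+0.055)/1.055)^2.4 ≈ 0.22697
  L2 = 0.2126×0.93869 + 0.7152×0.07421 + 0.0722×0.22697 ≈ 0.26903
Lighter = 0.26903, Darker = 0.01238
Ratio = (L_lighter + 0.05) / (L_darker + 0.05)
Ratio = (0.26903 + 0.05) / (0.01238 + 0.05) = 0.31903 / 0.06238 ≈ 5.1141
Ratio ≈ 5.11:1


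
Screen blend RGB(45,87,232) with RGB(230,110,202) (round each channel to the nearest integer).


Screen: C = 255 - (255-A)×(255-B)/255, rounded to nearest integer
R: 255 - (255-45)×(255-230)/255 = 255 - 5250/255 ≈ 255 - 20.588 = 234.412 → 234
G: 255 - (255-87)×(255-110)/255 = 255 - 24360/255 ≈ 255 - 95.529 = 159.471 → 159
B: 255 - (255-232)×(255-202)/255 = 255 - 1219/255 ≈ 255 - 4.780 = 250.220 → 250
= RGB(234, 159, 250)


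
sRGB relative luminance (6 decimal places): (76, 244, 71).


Linearize each channel (sRGB transfer function): c = v/255; c_lin = c/12.92 if c ≤ 0.04045, else ((c+0.055)/1.055)^2.4
  R: 76/255 ≈ 0.298039 > 0.04045 → ((0.298039+0.055)/1.055)^2.4 ≈ 0.072272
  G: 244/255 ≈ 0.956863 > 0.04045 → ((0.956863+0.055)/1.055)^2.4 ≈ 0.904661
  B: 71/255 ≈ 0.278431 > 0.04045 → ((0.278431+0.055)/1.055)^2.4 ≈ 0.063010
R_lin = 0.072272, G_lin = 0.904661, B_lin = 0.063010
L = 0.2126×R + 0.7152×G + 0.0722×B
L = 0.2126×0.072272 + 0.7152×0.904661 + 0.0722×0.063010
L ≈ 0.666928


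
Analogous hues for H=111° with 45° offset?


Base hue: 111°
Left analog: (111 - 45) mod 360 = 66°
Right analog: (111 + 45) mod 360 = 156°
Analogous hues = 66° and 156°


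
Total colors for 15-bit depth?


Colors = 2^bits = 2^15
= 32,768 colors


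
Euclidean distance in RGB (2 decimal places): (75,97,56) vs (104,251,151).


d = √[(R₁-R₂)² + (G₁-G₂)² + (B₁-B₂)²]
d = √[(75-104)² + (97-251)² + (56-151)²]
d = √[841 + 23716 + 9025]
d = √33582
d ≈ 183.25


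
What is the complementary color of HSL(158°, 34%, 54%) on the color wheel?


Complement = opposite side of color wheel = hue + 180°
H' = (158 + 180) mod 360 = 338°
S and L unchanged.
= HSL(338°, 34%, 54%)


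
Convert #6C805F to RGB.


6C → 108 (R)
80 → 128 (G)
5F → 95 (B)
= RGB(108, 128, 95)


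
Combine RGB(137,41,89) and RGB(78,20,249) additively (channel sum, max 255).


Additive: each channel = min(255, C₁+C₂)
R: 137+78 = 215 → 215
G: 41+20 = 61 → 61
B: 89+249 = 338 → 255
= RGB(215, 61, 255)


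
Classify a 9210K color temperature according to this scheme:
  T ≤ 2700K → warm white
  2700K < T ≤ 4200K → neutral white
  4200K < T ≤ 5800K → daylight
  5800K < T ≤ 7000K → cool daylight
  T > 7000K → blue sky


Temperature: 9210K
9210K > 7000K → blue sky
Classification: blue sky


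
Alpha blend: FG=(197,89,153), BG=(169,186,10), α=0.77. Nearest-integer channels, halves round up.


C = α×F + (1-α)×B, with 1-α = 0.23
R: 0.77×197 + 0.23×169 = 151.69 + 38.87 = 190.56 → 191
G: 0.77×89 + 0.23×186 = 68.53 + 42.78 = 111.31 → 111
B: 0.77×153 + 0.23×10 = 117.81 + 2.30 = 120.11 → 120
= RGB(191, 111, 120)


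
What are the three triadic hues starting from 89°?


Triadic: equally spaced at 120° intervals
H1 = 89°
H2 = (89 + 120) mod 360 = 209°
H3 = (89 + 240) mod 360 = 329°
Triadic = 89°, 209°, 329°


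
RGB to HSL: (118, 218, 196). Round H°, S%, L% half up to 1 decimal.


Normalize: R'=118/255≈0.4627, G'=218/255≈0.8549, B'=196/255≈0.7686
Max=218/255, Min=118/255, Δ=Max-Min=100/255
L = (Max+Min)/2 = (218+118)/510 = 336/510 = 0.65882… → L = 65.9%
L > 0.5 → S = Δ/(2-Max-Min) = 100/(510-218-118) = 100/174 = 0.57471… → S = 57.5%
(the 1/255 factors cancel in S and H, so raw channel differences can be used)
Max is G' → H = 60 × ((B-R)/Δ + 2) = 60 × ((196-118)/100 + 2)
  78/100 + 2 = 0.78 + 2 = 2.78
  H = 60 × 2.78 = 166.8° → H = 166.8°
= HSL(166.8°, 57.5%, 65.9%)


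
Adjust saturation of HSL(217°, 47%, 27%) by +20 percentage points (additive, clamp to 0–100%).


Original S = 47%
Adjustment = +20 percentage points
New S = 47 + (20) = 67
Clamp to [0, 100] → 67
= HSL(217°, 67%, 27%)


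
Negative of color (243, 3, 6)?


Invert: (255-R, 255-G, 255-B)
R: 255-243 = 12
G: 255-3 = 252
B: 255-6 = 249
= RGB(12, 252, 249)


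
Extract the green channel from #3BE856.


Color: #3BE856
R = 3B = 59
G = E8 = 232
B = 56 = 86
Green = 232


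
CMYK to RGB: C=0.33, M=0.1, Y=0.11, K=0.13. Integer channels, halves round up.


R = 255 × (1-C) × (1-K) = 255 × 0.67 × 0.87 = 148.6395 → 149
G = 255 × (1-M) × (1-K) = 255 × 0.90 × 0.87 = 199.665 → 200
B = 255 × (1-Y) × (1-K) = 255 × 0.89 × 0.87 = 197.4465 → 197
= RGB(149, 200, 197)


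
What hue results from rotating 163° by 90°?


New hue = (H + rotation) mod 360
New hue = (163 + 90) mod 360
= 253 mod 360
= 253°


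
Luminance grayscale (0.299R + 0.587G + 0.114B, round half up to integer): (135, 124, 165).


Gray = 0.299×R + 0.587×G + 0.114×B
Gray = 0.299×135 + 0.587×124 + 0.114×165
Gray = 40.365 + 72.788 + 18.810
Gray = 131.963 → round half up → 132
Gray = 132


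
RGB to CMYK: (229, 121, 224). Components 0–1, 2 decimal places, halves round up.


R'=229/255≈0.8980, G'=121/255≈0.4745, B'=224/255≈0.8784
K = 1 - max(R',G',B') = 1 - 229/255 = 26/255 = 0.10196… → 0.10
(1-R'-K)/(1-K) simplifies to (max-R)/max with max = 229:
C = (229-229)/229 = 0/229 = 0 → 0.00
M = (229-121)/229 = 108/229 = 0.47161… → 0.47
Y = (229-224)/229 = 5/229 = 0.02183… → 0.02
= CMYK(0.00, 0.47, 0.02, 0.10)


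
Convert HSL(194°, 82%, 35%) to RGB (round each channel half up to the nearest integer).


H=194°, S=0.82, L=0.35
C = (1-|2L-1|)×S = (1-|-0.30|)×0.82 = 0.574
H' = H/60 = 194/60 ≈ 3.2333; X = C×(1-|H' mod 2 - 1|) ≈ 0.4401
m = L - C/2 = 0.35 - 0.287 = 0.063
Sector ⌊H'⌋ = 3 → (R',G',B') = (0.0, ≈0.4401, 0.574)
RGB = ((R'+m)×255, (G'+m)×255, (B'+m)×255) = (16.065, 128.282, 162.435)
Round half up → RGB(16, 128, 162)


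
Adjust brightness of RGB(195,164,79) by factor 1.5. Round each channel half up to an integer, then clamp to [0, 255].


Multiply each channel by 1.5, round half up, clamp to [0, 255]
R: 195×1.5 = 292.5 → round → 293 → clamp → 255
G: 164×1.5 = 246
B: 79×1.5 = 118.5 → round → 119
= RGB(255, 246, 119)


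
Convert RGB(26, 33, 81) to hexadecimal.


R = 26 → 1A (hex)
G = 33 → 21 (hex)
B = 81 → 51 (hex)
Hex = #1A2151


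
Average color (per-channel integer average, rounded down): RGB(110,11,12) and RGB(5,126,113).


Midpoint: each channel = ⌊(C₁+C₂)/2⌋
R: ⌊(110+5)/2⌋ = 57
G: ⌊(11+126)/2⌋ = 68
B: ⌊(12+113)/2⌋ = 62
= RGB(57, 68, 62)


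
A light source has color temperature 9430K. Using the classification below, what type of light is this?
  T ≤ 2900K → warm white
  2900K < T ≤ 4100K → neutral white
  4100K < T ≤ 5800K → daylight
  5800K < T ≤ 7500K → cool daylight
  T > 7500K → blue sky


Temperature: 9430K
9430K > 7500K → blue sky
Classification: blue sky


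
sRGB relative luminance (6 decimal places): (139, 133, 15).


Linearize each channel (sRGB transfer function): c = v/255; c_lin = c/12.92 if c ≤ 0.04045, else ((c+0.055)/1.055)^2.4
  R: 139/255 ≈ 0.545098 > 0.04045 → ((0.545098+0.055)/1.055)^2.4 ≈ 0.258183
  G: 133/255 ≈ 0.521569 > 0.04045 → ((0.521569+0.055)/1.055)^2.4 ≈ 0.234551
  B: 15/255 ≈ 0.058824 > 0.04045 → ((0.058824+0.055)/1.055)^2.4 ≈ 0.004777
R_lin = 0.258183, G_lin = 0.234551, B_lin = 0.004777
L = 0.2126×R + 0.7152×G + 0.0722×B
L = 0.2126×0.258183 + 0.7152×0.234551 + 0.0722×0.004777
L ≈ 0.222985


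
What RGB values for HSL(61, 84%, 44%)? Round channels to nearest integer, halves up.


H=61°, S=0.84, L=0.44
C = (1-|2L-1|)×S = (1-|-0.12|)×0.84 = 0.7392
H' = H/60 = 61/60 ≈ 1.0167; X = C×(1-|H' mod 2 - 1|) = 0.72688
m = L - C/2 = 0.44 - 0.3696 = 0.0704
Sector ⌊H'⌋ = 1 → (R',G',B') = (0.72688, 0.7392, 0.0)
RGB = ((R'+m)×255, (G'+m)×255, (B'+m)×255) = (203.3064, 206.448, 17.952)
Round half up → RGB(203, 206, 18)


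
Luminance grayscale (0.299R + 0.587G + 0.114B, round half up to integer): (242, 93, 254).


Gray = 0.299×R + 0.587×G + 0.114×B
Gray = 0.299×242 + 0.587×93 + 0.114×254
Gray = 72.358 + 54.591 + 28.956
Gray = 155.905 → round half up → 156
Gray = 156


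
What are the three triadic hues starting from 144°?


Triadic: equally spaced at 120° intervals
H1 = 144°
H2 = (144 + 120) mod 360 = 264°
H3 = (144 + 240) mod 360 = 24°
Triadic = 144°, 264°, 24°


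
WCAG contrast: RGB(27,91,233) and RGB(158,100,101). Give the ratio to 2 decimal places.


Linearize each sRGB channel c=v/255: c/12.92 if c ≤ 0.04045 else ((c+0.055)/1.055)^2.4
L = 0.2126×R_lin + 0.7152×G_lin + 0.0722×B_lin
Color 1 (27,91,233):
  R=27: 27/255≈0.1059 > 0.04045 → ((0.1059+0.055)/1.055)^2.4 ≈ 0.01096
  G=91: 91/255≈0.3569 > 0.04045 → ((0.3569+0.055)/1.055)^2.4 ≈ 0.10462
  B=233: 233/255≈0.9137 > 0.04045 → ((0.9137+0.055)/1.055)^2.4 ≈ 0.81485
  L1 = 0.2126×0.01096 + 0.7152×0.10462 + 0.0722×0.81485 ≈ 0.13598
Color 2 (158,100,101):
  R=158: 158/255≈0.6196 > 0.04045 → ((0.6196+0.055)/1.055)^2.4 ≈ 0.34191
  G=100: 100/255≈0.3922 > 0.04045 → ((0.3922+0.055)/1.055)^2.4 ≈ 0.12744
  B=101: 101/255≈0.3961 > 0.04045 → ((0.3961+0.055)/1.055)^2.4 ≈ 0.13014
  L2 = 0.2126×0.34191 + 0.7152×0.12744 + 0.0722×0.13014 ≈ 0.17323
Lighter = 0.17323, Darker = 0.13598
Ratio = (L_lighter + 0.05) / (L_darker + 0.05)
Ratio = (0.17323 + 0.05) / (0.13598 + 0.05) = 0.22323 / 0.18598 ≈ 1.2003
Ratio ≈ 1.20:1


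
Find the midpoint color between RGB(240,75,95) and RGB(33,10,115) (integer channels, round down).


Midpoint: each channel = ⌊(C₁+C₂)/2⌋
R: ⌊(240+33)/2⌋ = 136
G: ⌊(75+10)/2⌋ = 42
B: ⌊(95+115)/2⌋ = 105
= RGB(136, 42, 105)


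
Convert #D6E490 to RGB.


D6 → 214 (R)
E4 → 228 (G)
90 → 144 (B)
= RGB(214, 228, 144)


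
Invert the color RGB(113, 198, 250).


Invert: (255-R, 255-G, 255-B)
R: 255-113 = 142
G: 255-198 = 57
B: 255-250 = 5
= RGB(142, 57, 5)


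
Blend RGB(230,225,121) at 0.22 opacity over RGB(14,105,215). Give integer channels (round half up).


C = α×F + (1-α)×B, with 1-α = 0.78
R: 0.22×230 + 0.78×14 = 50.60 + 10.92 = 61.52 → 62
G: 0.22×225 + 0.78×105 = 49.50 + 81.90 = 131.40 → 131
B: 0.22×121 + 0.78×215 = 26.62 + 167.70 = 194.32 → 194
= RGB(62, 131, 194)


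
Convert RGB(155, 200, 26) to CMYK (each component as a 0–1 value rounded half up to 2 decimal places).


R'=155/255≈0.6078, G'=200/255≈0.7843, B'=26/255≈0.1020
K = 1 - max(R',G',B') = 1 - 200/255 = 55/255 = 0.21568… → 0.22
(1-R'-K)/(1-K) simplifies to (max-R)/max with max = 200:
C = (200-155)/200 = 45/200 = 0.225 → 0.23
M = (200-200)/200 = 0/200 = 0 → 0.00
Y = (200-26)/200 = 174/200 = 0.87 → 0.87
= CMYK(0.23, 0.00, 0.87, 0.22)


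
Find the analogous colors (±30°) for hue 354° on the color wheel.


Base hue: 354°
Left analog: (354 - 30) mod 360 = 324°
Right analog: (354 + 30) mod 360 = 24°
Analogous hues = 324° and 24°


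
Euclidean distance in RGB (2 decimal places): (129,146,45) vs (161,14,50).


d = √[(R₁-R₂)² + (G₁-G₂)² + (B₁-B₂)²]
d = √[(129-161)² + (146-14)² + (45-50)²]
d = √[1024 + 17424 + 25]
d = √18473
d ≈ 135.92


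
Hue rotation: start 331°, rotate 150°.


New hue = (H + rotation) mod 360
New hue = (331 + 150) mod 360
= 481 mod 360
= 121°


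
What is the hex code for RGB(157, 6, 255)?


R = 157 → 9D (hex)
G = 6 → 06 (hex)
B = 255 → FF (hex)
Hex = #9D06FF


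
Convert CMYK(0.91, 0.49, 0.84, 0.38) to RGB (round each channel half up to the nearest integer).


R = 255 × (1-C) × (1-K) = 255 × 0.09 × 0.62 = 14.229 → 14
G = 255 × (1-M) × (1-K) = 255 × 0.51 × 0.62 = 80.631 → 81
B = 255 × (1-Y) × (1-K) = 255 × 0.16 × 0.62 = 25.296 → 25
= RGB(14, 81, 25)


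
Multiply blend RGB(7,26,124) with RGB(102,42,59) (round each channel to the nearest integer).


Multiply: C = A×B/255, rounded to nearest integer
R: 7×102/255 = 714/255 ≈ 2.800 → 3
G: 26×42/255 = 1092/255 ≈ 4.282 → 4
B: 124×59/255 = 7316/255 ≈ 28.690 → 29
= RGB(3, 4, 29)


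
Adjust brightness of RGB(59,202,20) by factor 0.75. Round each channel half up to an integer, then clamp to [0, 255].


Multiply each channel by 0.75, round half up, clamp to [0, 255]
R: 59×0.75 = 44.25 → round → 44
G: 202×0.75 = 151.5 → round → 152
B: 20×0.75 = 15
= RGB(44, 152, 15)


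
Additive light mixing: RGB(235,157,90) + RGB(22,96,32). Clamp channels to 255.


Additive: each channel = min(255, C₁+C₂)
R: 235+22 = 257 → 255
G: 157+96 = 253 → 253
B: 90+32 = 122 → 122
= RGB(255, 253, 122)


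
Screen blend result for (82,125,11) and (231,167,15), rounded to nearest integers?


Screen: C = 255 - (255-A)×(255-B)/255, rounded to nearest integer
R: 255 - (255-82)×(255-231)/255 = 255 - 4152/255 ≈ 255 - 16.282 = 238.718 → 239
G: 255 - (255-125)×(255-167)/255 = 255 - 11440/255 ≈ 255 - 44.863 = 210.137 → 210
B: 255 - (255-11)×(255-15)/255 = 255 - 58560/255 ≈ 255 - 229.647 = 25.353 → 25
= RGB(239, 210, 25)


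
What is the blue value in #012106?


Color: #012106
R = 01 = 1
G = 21 = 33
B = 06 = 6
Blue = 6


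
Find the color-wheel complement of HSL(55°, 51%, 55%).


Complement = opposite side of color wheel = hue + 180°
H' = (55 + 180) mod 360 = 235°
S and L unchanged.
= HSL(235°, 51%, 55%)


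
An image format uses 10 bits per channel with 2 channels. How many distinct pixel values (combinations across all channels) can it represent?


Total bits = 10 bits/channel × 2 channels = 20 bits
Distinct pixel values = 2^20
= 1,048,576 pixel values


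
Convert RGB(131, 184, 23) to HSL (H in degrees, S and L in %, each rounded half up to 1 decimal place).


Normalize: R'=131/255≈0.5137, G'=184/255≈0.7216, B'=23/255≈0.0902
Max=184/255, Min=23/255, Δ=Max-Min=161/255
L = (Max+Min)/2 = (184+23)/510 = 207/510 = 0.40588… → L = 40.6%
L ≤ 0.5 → S = Δ/(Max+Min) = 161/(184+23) = 161/207 = 0.77777… → S = 77.8%
(the 1/255 factors cancel in S and H, so raw channel differences can be used)
Max is G' → H = 60 × ((B-R)/Δ + 2) = 60 × ((23-131)/161 + 2)
  -108/161 + 2 = -0.6708… + 2 = 1.3291…
  H = 60 × 1.3291… = 79.751…° → H = 79.8°
= HSL(79.8°, 77.8%, 40.6%)


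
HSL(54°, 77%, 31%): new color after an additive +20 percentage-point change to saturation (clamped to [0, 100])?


Original S = 77%
Adjustment = +20 percentage points
New S = 77 + (20) = 97
Clamp to [0, 100] → 97
= HSL(54°, 97%, 31%)


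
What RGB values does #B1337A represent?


B1 → 177 (R)
33 → 51 (G)
7A → 122 (B)
= RGB(177, 51, 122)


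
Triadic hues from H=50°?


Triadic: equally spaced at 120° intervals
H1 = 50°
H2 = (50 + 120) mod 360 = 170°
H3 = (50 + 240) mod 360 = 290°
Triadic = 50°, 170°, 290°


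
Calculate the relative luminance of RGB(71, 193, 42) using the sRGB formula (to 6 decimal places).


Linearize each channel (sRGB transfer function): c = v/255; c_lin = c/12.92 if c ≤ 0.04045, else ((c+0.055)/1.055)^2.4
  R: 71/255 ≈ 0.278431 > 0.04045 → ((0.278431+0.055)/1.055)^2.4 ≈ 0.063010
  G: 193/255 ≈ 0.756863 > 0.04045 → ((0.756863+0.055)/1.055)^2.4 ≈ 0.533276
  B: 42/255 ≈ 0.164706 > 0.04045 → ((0.164706+0.055)/1.055)^2.4 ≈ 0.023153
R_lin = 0.063010, G_lin = 0.533276, B_lin = 0.023153
L = 0.2126×R + 0.7152×G + 0.0722×B
L = 0.2126×0.063010 + 0.7152×0.533276 + 0.0722×0.023153
L ≈ 0.396467
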